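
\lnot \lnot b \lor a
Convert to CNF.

b \lor a

\lnot \lnot b \lor a
⇔ b \lor a   [double negation]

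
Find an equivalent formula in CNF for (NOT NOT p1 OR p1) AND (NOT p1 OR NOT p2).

(NOT NOT p1 OR p1) AND (NOT p1 OR NOT p2)
⇔ (p1 OR p1) AND (NOT p1 OR NOT p2)
⇔ p1 AND (NOT p1 OR NOT p2)

p1 AND (NOT p1 OR NOT p2)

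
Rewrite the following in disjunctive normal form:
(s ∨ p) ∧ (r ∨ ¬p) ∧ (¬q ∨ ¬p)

(s ∧ r ∧ ¬q) ∨ (s ∧ ¬p) ∨ (p ∧ r ∧ ¬q)

(s ∨ p) ∧ (r ∨ ¬p) ∧ (¬q ∨ ¬p)
≡ (s ∧ r ∧ ¬q) ∨ (s ∧ r ∧ ¬p) ∨ (s ∧ ¬p ∧ ¬q) ∨ (s ∧ ¬p ∧ ¬p) ∨ (p ∧ r ∧ ¬q) ∨ (p ∧ r ∧ ¬p) ∨ (p ∧ ¬p ∧ ¬q) ∨ (p ∧ ¬p ∧ ¬p)   (distribute ∧ over ∨)
≡ (s ∧ r ∧ ¬q) ∨ (s ∧ ¬p) ∨ (p ∧ r ∧ ¬q)   (simplify)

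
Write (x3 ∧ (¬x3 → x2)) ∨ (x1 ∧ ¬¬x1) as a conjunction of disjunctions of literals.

x3 ∨ x1

(x3 ∧ (¬x3 → x2)) ∨ (x1 ∧ ¬¬x1)
⇔ (x3 ∧ (¬¬x3 ∨ x2)) ∨ (x1 ∧ ¬¬x1)   — eliminate →
⇔ (x3 ∧ (x3 ∨ x2)) ∨ (x1 ∧ ¬¬x1)   — double negation
⇔ (x3 ∧ (x3 ∨ x2)) ∨ (x1 ∧ x1)   — double negation
⇔ (x3 ∨ x1) ∧ (x3 ∨ x1) ∧ (x3 ∨ x2 ∨ x1) ∧ (x3 ∨ x2 ∨ x1)   — distribute ∨ over ∧
⇔ x3 ∨ x1   — simplify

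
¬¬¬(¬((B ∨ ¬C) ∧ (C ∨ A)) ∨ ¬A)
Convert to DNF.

B ∧ A ∨ ¬C ∧ A

¬¬¬(¬((B ∨ ¬C) ∧ (C ∨ A)) ∨ ¬A)
⇔ ¬(¬((B ∨ ¬C) ∧ (C ∨ A)) ∨ ¬A)   [double negation]
⇔ ¬¬((B ∨ ¬C) ∧ (C ∨ A)) ∧ ¬¬A   [De Morgan]
⇔ (B ∨ ¬C) ∧ (C ∨ A) ∧ ¬¬A   [double negation]
⇔ (B ∨ ¬C) ∧ (C ∨ A) ∧ A   [double negation]
⇔ B ∧ C ∧ A ∨ B ∧ A ∧ A ∨ ¬C ∧ C ∧ A ∨ ¬C ∧ A ∧ A   [distribute ∧ over ∨]
⇔ B ∧ A ∨ ¬C ∧ A   [simplify]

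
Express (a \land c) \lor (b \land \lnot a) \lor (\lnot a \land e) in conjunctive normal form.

(a \land c) \lor (b \land \lnot a) \lor (\lnot a \land e)
⇔ (a \lor b \lor \lnot a) \land (a \lor b \lor e) \land (a \lor \lnot a \lor \lnot a) \land (a \lor \lnot a \lor e) \land (c \lor b \lor \lnot a) \land (c \lor b \lor e) \land (c \lor \lnot a \lor \lnot a) \land (c \lor \lnot a \lor e)   — distribute \lor over \land
⇔ (a \lor b \lor e) \land (c \lor b \lor e) \land (c \lor \lnot a)   — simplify

(a \lor b \lor e) \land (c \lor b \lor e) \land (c \lor \lnot a)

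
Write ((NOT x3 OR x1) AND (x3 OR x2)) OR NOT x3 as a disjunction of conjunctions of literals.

(x1 AND x3) OR (x1 AND x2) OR NOT x3

((NOT x3 OR x1) AND (x3 OR x2)) OR NOT x3
≡ (NOT x3 AND x3) OR (NOT x3 AND x2) OR (x1 AND x3) OR (x1 AND x2) OR NOT x3   — distribute AND over OR
≡ (x1 AND x3) OR (x1 AND x2) OR NOT x3   — simplify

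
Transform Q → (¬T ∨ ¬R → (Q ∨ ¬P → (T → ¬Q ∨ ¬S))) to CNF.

Q → (¬T ∨ ¬R → (Q ∨ ¬P → (T → ¬Q ∨ ¬S)))
= ¬Q ∨ (¬T ∨ ¬R → (Q ∨ ¬P → (T → ¬Q ∨ ¬S)))   [eliminate →]
= ¬Q ∨ ¬(¬T ∨ ¬R) ∨ (Q ∨ ¬P → (T → ¬Q ∨ ¬S))   [eliminate →]
= ¬Q ∨ ¬(¬T ∨ ¬R) ∨ ¬(Q ∨ ¬P) ∨ (T → ¬Q ∨ ¬S)   [eliminate →]
= ¬Q ∨ ¬(¬T ∨ ¬R) ∨ ¬(Q ∨ ¬P) ∨ ¬T ∨ ¬Q ∨ ¬S   [eliminate →]
= ¬Q ∨ ¬¬T ∧ ¬¬R ∨ ¬(Q ∨ ¬P) ∨ ¬T ∨ ¬Q ∨ ¬S   [De Morgan]
= ¬Q ∨ T ∧ ¬¬R ∨ ¬(Q ∨ ¬P) ∨ ¬T ∨ ¬Q ∨ ¬S   [double negation]
= ¬Q ∨ T ∧ R ∨ ¬(Q ∨ ¬P) ∨ ¬T ∨ ¬Q ∨ ¬S   [double negation]
= ¬Q ∨ T ∧ R ∨ ¬Q ∧ ¬¬P ∨ ¬T ∨ ¬Q ∨ ¬S   [De Morgan]
= ¬Q ∨ T ∧ R ∨ ¬Q ∧ P ∨ ¬T ∨ ¬Q ∨ ¬S   [double negation]
= (¬Q ∨ T ∨ ¬Q ∨ ¬T ∨ ¬Q ∨ ¬S) ∧ (¬Q ∨ T ∨ P ∨ ¬T ∨ ¬Q ∨ ¬S) ∧ (¬Q ∨ R ∨ ¬Q ∨ ¬T ∨ ¬Q ∨ ¬S) ∧ (¬Q ∨ R ∨ P ∨ ¬T ∨ ¬Q ∨ ¬S)   [distribute ∨ over ∧]
= ¬Q ∨ R ∨ ¬T ∨ ¬S   [simplify]

¬Q ∨ R ∨ ¬T ∨ ¬S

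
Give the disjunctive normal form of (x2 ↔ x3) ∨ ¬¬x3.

(¬x2 ∧ ¬x3) ∨ x3

(x2 ↔ x3) ∨ ¬¬x3
≡ ((x2 → x3) ∧ (x3 → x2)) ∨ ¬¬x3   (eliminate ↔)
≡ ((¬x2 ∨ x3) ∧ (x3 → x2)) ∨ ¬¬x3   (eliminate →)
≡ ((¬x2 ∨ x3) ∧ (¬x3 ∨ x2)) ∨ ¬¬x3   (eliminate →)
≡ ((¬x2 ∨ x3) ∧ (¬x3 ∨ x2)) ∨ x3   (double negation)
≡ (¬x2 ∧ ¬x3) ∨ (¬x2 ∧ x2) ∨ (x3 ∧ ¬x3) ∨ (x3 ∧ x2) ∨ x3   (distribute ∧ over ∨)
≡ (¬x2 ∧ ¬x3) ∨ x3   (simplify)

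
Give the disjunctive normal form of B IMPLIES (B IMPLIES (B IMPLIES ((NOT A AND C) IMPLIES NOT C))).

B IMPLIES (B IMPLIES (B IMPLIES ((NOT A AND C) IMPLIES NOT C)))
= NOT B OR (B IMPLIES (B IMPLIES ((NOT A AND C) IMPLIES NOT C)))   [eliminate IMPLIES]
= NOT B OR NOT B OR (B IMPLIES ((NOT A AND C) IMPLIES NOT C))   [eliminate IMPLIES]
= NOT B OR NOT B OR NOT B OR ((NOT A AND C) IMPLIES NOT C)   [eliminate IMPLIES]
= NOT B OR NOT B OR NOT B OR NOT (NOT A AND C) OR NOT C   [eliminate IMPLIES]
= NOT B OR NOT B OR NOT B OR NOT NOT A OR NOT C OR NOT C   [De Morgan]
= NOT B OR NOT B OR NOT B OR A OR NOT C OR NOT C   [double negation]
= NOT B OR A OR NOT C   [simplify]

NOT B OR A OR NOT C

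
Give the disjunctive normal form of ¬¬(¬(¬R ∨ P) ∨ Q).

(R ∧ ¬P) ∨ Q

¬¬(¬(¬R ∨ P) ∨ Q)
≡ ¬(¬R ∨ P) ∨ Q
≡ (¬¬R ∧ ¬P) ∨ Q
≡ (R ∧ ¬P) ∨ Q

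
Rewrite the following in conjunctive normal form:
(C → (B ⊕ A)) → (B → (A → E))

(C → (B ⊕ A)) → (B → (A → E))
≡ ¬(C → (B ⊕ A)) ∨ (B → (A → E))   [eliminate →]
≡ ¬(¬C ∨ (B ⊕ A)) ∨ (B → (A → E))   [eliminate →]
≡ ¬(¬C ∨ ((B ∨ A) ∧ ¬(B ∧ A))) ∨ (B → (A → E))   [expand ⊕]
≡ ¬(¬C ∨ ((B ∨ A) ∧ ¬(B ∧ A))) ∨ ¬B ∨ (A → E)   [eliminate →]
≡ ¬(¬C ∨ ((B ∨ A) ∧ ¬(B ∧ A))) ∨ ¬B ∨ ¬A ∨ E   [eliminate →]
≡ (¬¬C ∧ ¬((B ∨ A) ∧ ¬(B ∧ A))) ∨ ¬B ∨ ¬A ∨ E   [De Morgan]
≡ (C ∧ ¬((B ∨ A) ∧ ¬(B ∧ A))) ∨ ¬B ∨ ¬A ∨ E   [double negation]
≡ (C ∧ (¬(B ∨ A) ∨ ¬¬(B ∧ A))) ∨ ¬B ∨ ¬A ∨ E   [De Morgan]
≡ (C ∧ ((¬B ∧ ¬A) ∨ ¬¬(B ∧ A))) ∨ ¬B ∨ ¬A ∨ E   [De Morgan]
≡ (C ∧ ((¬B ∧ ¬A) ∨ (B ∧ A))) ∨ ¬B ∨ ¬A ∨ E   [double negation]
≡ (C ∨ ¬B ∨ ¬A ∨ E) ∧ (¬B ∨ B ∨ ¬B ∨ ¬A ∨ E) ∧ (¬B ∨ A ∨ ¬B ∨ ¬A ∨ E) ∧ (¬A ∨ B ∨ ¬B ∨ ¬A ∨ E) ∧ (¬A ∨ A ∨ ¬B ∨ ¬A ∨ E)   [distribute ∨ over ∧]
≡ C ∨ ¬B ∨ ¬A ∨ E   [simplify]

C ∨ ¬B ∨ ¬A ∨ E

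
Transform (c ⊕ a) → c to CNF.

(c ⊕ a) → c
= ¬(c ⊕ a) ∨ c   [eliminate →]
= ¬((c ∨ a) ∧ ¬(c ∧ a)) ∨ c   [expand ⊕]
= ¬(c ∨ a) ∨ ¬¬(c ∧ a) ∨ c   [De Morgan]
= (¬c ∧ ¬a) ∨ ¬¬(c ∧ a) ∨ c   [De Morgan]
= (¬c ∧ ¬a) ∨ (c ∧ a) ∨ c   [double negation]
= (¬c ∨ c ∨ c) ∧ (¬c ∨ a ∨ c) ∧ (¬a ∨ c ∨ c) ∧ (¬a ∨ a ∨ c)   [distribute ∨ over ∧]
= ¬a ∨ c   [simplify]

¬a ∨ c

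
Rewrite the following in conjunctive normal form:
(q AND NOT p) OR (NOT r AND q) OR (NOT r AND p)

(q OR NOT r) AND (q OR p) AND (NOT p OR NOT r)

(q AND NOT p) OR (NOT r AND q) OR (NOT r AND p)
≡ (q OR NOT r OR NOT r) AND (q OR NOT r OR p) AND (q OR q OR NOT r) AND (q OR q OR p) AND (NOT p OR NOT r OR NOT r) AND (NOT p OR NOT r OR p) AND (NOT p OR q OR NOT r) AND (NOT p OR q OR p)   [distribute OR over AND]
≡ (q OR NOT r) AND (q OR p) AND (NOT p OR NOT r)   [simplify]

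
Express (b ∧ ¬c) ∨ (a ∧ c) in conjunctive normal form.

(b ∧ ¬c) ∨ (a ∧ c)
≡ (b ∨ a) ∧ (b ∨ c) ∧ (¬c ∨ a) ∧ (¬c ∨ c)   — distribute ∨ over ∧
≡ (b ∨ a) ∧ (b ∨ c) ∧ (¬c ∨ a)   — simplify

(b ∨ a) ∧ (b ∨ c) ∧ (¬c ∨ a)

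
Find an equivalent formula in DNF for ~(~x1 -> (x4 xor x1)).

~x1 & ~x4

~(~x1 -> (x4 xor x1))
= ~(~~x1 | (x4 xor x1))   [eliminate ->]
= ~(~~x1 | (x4 & ~x1) | (~x4 & x1))   [expand xor]
= ~~~x1 & ~(x4 & ~x1) & ~(~x4 & x1)   [De Morgan]
= ~x1 & ~(x4 & ~x1) & ~(~x4 & x1)   [double negation]
= ~x1 & (~x4 | ~~x1) & ~(~x4 & x1)   [De Morgan]
= ~x1 & (~x4 | x1) & ~(~x4 & x1)   [double negation]
= ~x1 & (~x4 | x1) & (~~x4 | ~x1)   [De Morgan]
= ~x1 & (~x4 | x1) & (x4 | ~x1)   [double negation]
= (~x1 & ~x4 & x4) | (~x1 & ~x4 & ~x1) | (~x1 & x1 & x4) | (~x1 & x1 & ~x1)   [distribute & over |]
= ~x1 & ~x4   [simplify]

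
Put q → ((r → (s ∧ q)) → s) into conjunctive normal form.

¬q ∨ r ∨ s

q → ((r → (s ∧ q)) → s)
≡ ¬q ∨ ((r → (s ∧ q)) → s)   [eliminate →]
≡ ¬q ∨ ¬(r → (s ∧ q)) ∨ s   [eliminate →]
≡ ¬q ∨ ¬(¬r ∨ (s ∧ q)) ∨ s   [eliminate →]
≡ ¬q ∨ (¬¬r ∧ ¬(s ∧ q)) ∨ s   [De Morgan]
≡ ¬q ∨ (r ∧ ¬(s ∧ q)) ∨ s   [double negation]
≡ ¬q ∨ (r ∧ (¬s ∨ ¬q)) ∨ s   [De Morgan]
≡ (¬q ∨ r ∨ s) ∧ (¬q ∨ ¬s ∨ ¬q ∨ s)   [distribute ∨ over ∧]
≡ ¬q ∨ r ∨ s   [simplify]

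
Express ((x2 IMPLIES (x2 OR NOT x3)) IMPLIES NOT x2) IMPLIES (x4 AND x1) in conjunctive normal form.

((x2 IMPLIES (x2 OR NOT x3)) IMPLIES NOT x2) IMPLIES (x4 AND x1)
≡ NOT ((x2 IMPLIES (x2 OR NOT x3)) IMPLIES NOT x2) OR (x4 AND x1)   — eliminate IMPLIES
≡ NOT (NOT (x2 IMPLIES (x2 OR NOT x3)) OR NOT x2) OR (x4 AND x1)   — eliminate IMPLIES
≡ NOT (NOT (NOT x2 OR x2 OR NOT x3) OR NOT x2) OR (x4 AND x1)   — eliminate IMPLIES
≡ (NOT NOT (NOT x2 OR x2 OR NOT x3) AND NOT NOT x2) OR (x4 AND x1)   — De Morgan
≡ ((NOT x2 OR x2 OR NOT x3) AND NOT NOT x2) OR (x4 AND x1)   — double negation
≡ ((NOT x2 OR x2 OR NOT x3) AND x2) OR (x4 AND x1)   — double negation
≡ (NOT x2 OR x2 OR NOT x3 OR x4) AND (NOT x2 OR x2 OR NOT x3 OR x1) AND (x2 OR x4) AND (x2 OR x1)   — distribute OR over AND
≡ (x2 OR x4) AND (x2 OR x1)   — simplify

(x2 OR x4) AND (x2 OR x1)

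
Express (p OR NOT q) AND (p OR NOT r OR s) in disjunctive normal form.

p OR (NOT q AND NOT r) OR (NOT q AND s)

(p OR NOT q) AND (p OR NOT r OR s)
= (p AND p) OR (p AND NOT r) OR (p AND s) OR (NOT q AND p) OR (NOT q AND NOT r) OR (NOT q AND s)   [distribute AND over OR]
= p OR (NOT q AND NOT r) OR (NOT q AND s)   [simplify]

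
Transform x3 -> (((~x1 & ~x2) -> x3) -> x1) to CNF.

~x3 | x1

x3 -> (((~x1 & ~x2) -> x3) -> x1)
⇔ ~x3 | (((~x1 & ~x2) -> x3) -> x1)   [eliminate ->]
⇔ ~x3 | ~((~x1 & ~x2) -> x3) | x1   [eliminate ->]
⇔ ~x3 | ~(~(~x1 & ~x2) | x3) | x1   [eliminate ->]
⇔ ~x3 | (~~(~x1 & ~x2) & ~x3) | x1   [De Morgan]
⇔ ~x3 | (~x1 & ~x2 & ~x3) | x1   [double negation]
⇔ (~x3 | ~x1 | x1) & (~x3 | ~x2 | x1) & (~x3 | ~x3 | x1)   [distribute | over &]
⇔ ~x3 | x1   [simplify]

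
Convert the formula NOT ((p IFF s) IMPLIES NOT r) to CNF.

(NOT p OR s) AND (NOT s OR p) AND r

NOT ((p IFF s) IMPLIES NOT r)
≡ NOT (NOT (p IFF s) OR NOT r)   [eliminate IMPLIES]
≡ NOT (NOT ((p IMPLIES s) AND (s IMPLIES p)) OR NOT r)   [eliminate IFF]
≡ NOT (NOT ((NOT p OR s) AND (s IMPLIES p)) OR NOT r)   [eliminate IMPLIES]
≡ NOT (NOT ((NOT p OR s) AND (NOT s OR p)) OR NOT r)   [eliminate IMPLIES]
≡ NOT NOT ((NOT p OR s) AND (NOT s OR p)) AND NOT NOT r   [De Morgan]
≡ (NOT p OR s) AND (NOT s OR p) AND NOT NOT r   [double negation]
≡ (NOT p OR s) AND (NOT s OR p) AND r   [double negation]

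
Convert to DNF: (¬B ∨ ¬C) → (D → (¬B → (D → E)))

¬D ∨ B ∨ E

(¬B ∨ ¬C) → (D → (¬B → (D → E)))
≡ ¬(¬B ∨ ¬C) ∨ (D → (¬B → (D → E)))   [eliminate →]
≡ ¬(¬B ∨ ¬C) ∨ ¬D ∨ (¬B → (D → E))   [eliminate →]
≡ ¬(¬B ∨ ¬C) ∨ ¬D ∨ ¬¬B ∨ (D → E)   [eliminate →]
≡ ¬(¬B ∨ ¬C) ∨ ¬D ∨ ¬¬B ∨ ¬D ∨ E   [eliminate →]
≡ (¬¬B ∧ ¬¬C) ∨ ¬D ∨ ¬¬B ∨ ¬D ∨ E   [De Morgan]
≡ (B ∧ ¬¬C) ∨ ¬D ∨ ¬¬B ∨ ¬D ∨ E   [double negation]
≡ (B ∧ C) ∨ ¬D ∨ ¬¬B ∨ ¬D ∨ E   [double negation]
≡ (B ∧ C) ∨ ¬D ∨ B ∨ ¬D ∨ E   [double negation]
≡ ¬D ∨ B ∨ E   [simplify]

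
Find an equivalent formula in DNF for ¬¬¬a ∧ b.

¬¬¬a ∧ b
≡ ¬a ∧ b   [double negation]

¬a ∧ b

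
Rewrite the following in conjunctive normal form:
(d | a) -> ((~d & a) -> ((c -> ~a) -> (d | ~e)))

(d | a) -> ((~d & a) -> ((c -> ~a) -> (d | ~e)))
≡ ~(d | a) | ((~d & a) -> ((c -> ~a) -> (d | ~e)))
≡ ~(d | a) | ~(~d & a) | ((c -> ~a) -> (d | ~e))
≡ ~(d | a) | ~(~d & a) | ~(c -> ~a) | d | ~e
≡ ~(d | a) | ~(~d & a) | ~(~c | ~a) | d | ~e
≡ (~d & ~a) | ~(~d & a) | ~(~c | ~a) | d | ~e
≡ (~d & ~a) | ~~d | ~a | ~(~c | ~a) | d | ~e
≡ (~d & ~a) | d | ~a | ~(~c | ~a) | d | ~e
≡ (~d & ~a) | d | ~a | (~~c & ~~a) | d | ~e
≡ (~d & ~a) | d | ~a | (c & ~~a) | d | ~e
≡ (~d & ~a) | d | ~a | (c & a) | d | ~e
≡ (~d | d | ~a | c | d | ~e) & (~d | d | ~a | a | d | ~e) & (~a | d | ~a | c | d | ~e) & (~a | d | ~a | a | d | ~e)
≡ ~a | d | c | ~e

~a | d | c | ~e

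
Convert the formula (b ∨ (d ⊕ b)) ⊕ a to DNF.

(b ∨ (d ⊕ b)) ⊕ a
≡ ((b ∨ (d ⊕ b)) ∧ ¬a) ∨ (¬(b ∨ (d ⊕ b)) ∧ a)
≡ ((b ∨ (d ∧ ¬b) ∨ (¬d ∧ b)) ∧ ¬a) ∨ (¬(b ∨ (d ⊕ b)) ∧ a)
≡ ((b ∨ (d ∧ ¬b) ∨ (¬d ∧ b)) ∧ ¬a) ∨ (¬(b ∨ (d ∧ ¬b) ∨ (¬d ∧ b)) ∧ a)
≡ ((b ∨ (d ∧ ¬b) ∨ (¬d ∧ b)) ∧ ¬a) ∨ (¬b ∧ ¬(d ∧ ¬b) ∧ ¬(¬d ∧ b) ∧ a)
≡ ((b ∨ (d ∧ ¬b) ∨ (¬d ∧ b)) ∧ ¬a) ∨ (¬b ∧ (¬d ∨ ¬¬b) ∧ ¬(¬d ∧ b) ∧ a)
≡ ((b ∨ (d ∧ ¬b) ∨ (¬d ∧ b)) ∧ ¬a) ∨ (¬b ∧ (¬d ∨ b) ∧ ¬(¬d ∧ b) ∧ a)
≡ ((b ∨ (d ∧ ¬b) ∨ (¬d ∧ b)) ∧ ¬a) ∨ (¬b ∧ (¬d ∨ b) ∧ (¬¬d ∨ ¬b) ∧ a)
≡ ((b ∨ (d ∧ ¬b) ∨ (¬d ∧ b)) ∧ ¬a) ∨ (¬b ∧ (¬d ∨ b) ∧ (d ∨ ¬b) ∧ a)
≡ (b ∧ ¬a) ∨ (d ∧ ¬b ∧ ¬a) ∨ (¬d ∧ b ∧ ¬a) ∨ (¬b ∧ ¬d ∧ d ∧ a) ∨ (¬b ∧ ¬d ∧ ¬b ∧ a) ∨ (¬b ∧ b ∧ d ∧ a) ∨ (¬b ∧ b ∧ ¬b ∧ a)
≡ (b ∧ ¬a) ∨ (d ∧ ¬b ∧ ¬a) ∨ (¬b ∧ ¬d ∧ a)

(b ∧ ¬a) ∨ (d ∧ ¬b ∧ ¬a) ∨ (¬b ∧ ¬d ∧ a)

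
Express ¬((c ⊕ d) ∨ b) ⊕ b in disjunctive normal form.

(¬c ∧ ¬d ∧ ¬b) ∨ (d ∧ c ∧ ¬b) ∨ b

¬((c ⊕ d) ∨ b) ⊕ b
≡ (¬((c ⊕ d) ∨ b) ∧ ¬b) ∨ (¬¬((c ⊕ d) ∨ b) ∧ b)   [expand ⊕]
≡ (¬((c ∧ ¬d) ∨ (¬c ∧ d) ∨ b) ∧ ¬b) ∨ (¬¬((c ⊕ d) ∨ b) ∧ b)   [expand ⊕]
≡ (¬((c ∧ ¬d) ∨ (¬c ∧ d) ∨ b) ∧ ¬b) ∨ (¬¬((c ∧ ¬d) ∨ (¬c ∧ d) ∨ b) ∧ b)   [expand ⊕]
≡ (¬(c ∧ ¬d) ∧ ¬(¬c ∧ d) ∧ ¬b ∧ ¬b) ∨ (¬¬((c ∧ ¬d) ∨ (¬c ∧ d) ∨ b) ∧ b)   [De Morgan]
≡ ((¬c ∨ ¬¬d) ∧ ¬(¬c ∧ d) ∧ ¬b ∧ ¬b) ∨ (¬¬((c ∧ ¬d) ∨ (¬c ∧ d) ∨ b) ∧ b)   [De Morgan]
≡ ((¬c ∨ d) ∧ ¬(¬c ∧ d) ∧ ¬b ∧ ¬b) ∨ (¬¬((c ∧ ¬d) ∨ (¬c ∧ d) ∨ b) ∧ b)   [double negation]
≡ ((¬c ∨ d) ∧ (¬¬c ∨ ¬d) ∧ ¬b ∧ ¬b) ∨ (¬¬((c ∧ ¬d) ∨ (¬c ∧ d) ∨ b) ∧ b)   [De Morgan]
≡ ((¬c ∨ d) ∧ (c ∨ ¬d) ∧ ¬b ∧ ¬b) ∨ (¬¬((c ∧ ¬d) ∨ (¬c ∧ d) ∨ b) ∧ b)   [double negation]
≡ ((¬c ∨ d) ∧ (c ∨ ¬d) ∧ ¬b ∧ ¬b) ∨ (((c ∧ ¬d) ∨ (¬c ∧ d) ∨ b) ∧ b)   [double negation]
≡ (¬c ∧ c ∧ ¬b ∧ ¬b) ∨ (¬c ∧ ¬d ∧ ¬b ∧ ¬b) ∨ (d ∧ c ∧ ¬b ∧ ¬b) ∨ (d ∧ ¬d ∧ ¬b ∧ ¬b) ∨ (c ∧ ¬d ∧ b) ∨ (¬c ∧ d ∧ b) ∨ (b ∧ b)   [distribute ∧ over ∨]
≡ (¬c ∧ ¬d ∧ ¬b) ∨ (d ∧ c ∧ ¬b) ∨ b   [simplify]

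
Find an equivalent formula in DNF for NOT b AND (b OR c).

NOT b AND c

NOT b AND (b OR c)
≡ (NOT b AND b) OR (NOT b AND c)
≡ NOT b AND c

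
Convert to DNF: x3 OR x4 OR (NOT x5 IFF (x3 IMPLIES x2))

x3 OR x4 OR (NOT x5 IFF (x3 IMPLIES x2))
≡ x3 OR x4 OR ((NOT x5 IMPLIES (x3 IMPLIES x2)) AND ((x3 IMPLIES x2) IMPLIES NOT x5))   [eliminate IFF]
≡ x3 OR x4 OR ((NOT NOT x5 OR (x3 IMPLIES x2)) AND ((x3 IMPLIES x2) IMPLIES NOT x5))   [eliminate IMPLIES]
≡ x3 OR x4 OR ((NOT NOT x5 OR NOT x3 OR x2) AND ((x3 IMPLIES x2) IMPLIES NOT x5))   [eliminate IMPLIES]
≡ x3 OR x4 OR ((NOT NOT x5 OR NOT x3 OR x2) AND (NOT (x3 IMPLIES x2) OR NOT x5))   [eliminate IMPLIES]
≡ x3 OR x4 OR ((NOT NOT x5 OR NOT x3 OR x2) AND (NOT (NOT x3 OR x2) OR NOT x5))   [eliminate IMPLIES]
≡ x3 OR x4 OR ((x5 OR NOT x3 OR x2) AND (NOT (NOT x3 OR x2) OR NOT x5))   [double negation]
≡ x3 OR x4 OR ((x5 OR NOT x3 OR x2) AND ((NOT NOT x3 AND NOT x2) OR NOT x5))   [De Morgan]
≡ x3 OR x4 OR ((x5 OR NOT x3 OR x2) AND ((x3 AND NOT x2) OR NOT x5))   [double negation]
≡ x3 OR x4 OR (x5 AND x3 AND NOT x2) OR (x5 AND NOT x5) OR (NOT x3 AND x3 AND NOT x2) OR (NOT x3 AND NOT x5) OR (x2 AND x3 AND NOT x2) OR (x2 AND NOT x5)   [distribute AND over OR]
≡ x3 OR x4 OR (NOT x3 AND NOT x5) OR (x2 AND NOT x5)   [simplify]

x3 OR x4 OR (NOT x3 AND NOT x5) OR (x2 AND NOT x5)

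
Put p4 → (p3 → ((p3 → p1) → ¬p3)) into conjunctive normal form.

¬p4 ∨ ¬p3 ∨ ¬p1

p4 → (p3 → ((p3 → p1) → ¬p3))
≡ ¬p4 ∨ (p3 → ((p3 → p1) → ¬p3))   [eliminate →]
≡ ¬p4 ∨ ¬p3 ∨ ((p3 → p1) → ¬p3)   [eliminate →]
≡ ¬p4 ∨ ¬p3 ∨ ¬(p3 → p1) ∨ ¬p3   [eliminate →]
≡ ¬p4 ∨ ¬p3 ∨ ¬(¬p3 ∨ p1) ∨ ¬p3   [eliminate →]
≡ ¬p4 ∨ ¬p3 ∨ (¬¬p3 ∧ ¬p1) ∨ ¬p3   [De Morgan]
≡ ¬p4 ∨ ¬p3 ∨ (p3 ∧ ¬p1) ∨ ¬p3   [double negation]
≡ (¬p4 ∨ ¬p3 ∨ p3 ∨ ¬p3) ∧ (¬p4 ∨ ¬p3 ∨ ¬p1 ∨ ¬p3)   [distribute ∨ over ∧]
≡ ¬p4 ∨ ¬p3 ∨ ¬p1   [simplify]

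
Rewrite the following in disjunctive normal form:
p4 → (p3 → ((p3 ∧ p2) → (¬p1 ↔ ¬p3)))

p4 → (p3 → ((p3 ∧ p2) → (¬p1 ↔ ¬p3)))
= ¬p4 ∨ (p3 → ((p3 ∧ p2) → (¬p1 ↔ ¬p3)))   [eliminate →]
= ¬p4 ∨ ¬p3 ∨ ((p3 ∧ p2) → (¬p1 ↔ ¬p3))   [eliminate →]
= ¬p4 ∨ ¬p3 ∨ ¬(p3 ∧ p2) ∨ (¬p1 ↔ ¬p3)   [eliminate →]
= ¬p4 ∨ ¬p3 ∨ ¬(p3 ∧ p2) ∨ ((¬p1 → ¬p3) ∧ (¬p3 → ¬p1))   [eliminate ↔]
= ¬p4 ∨ ¬p3 ∨ ¬(p3 ∧ p2) ∨ ((¬¬p1 ∨ ¬p3) ∧ (¬p3 → ¬p1))   [eliminate →]
= ¬p4 ∨ ¬p3 ∨ ¬(p3 ∧ p2) ∨ ((¬¬p1 ∨ ¬p3) ∧ (¬¬p3 ∨ ¬p1))   [eliminate →]
= ¬p4 ∨ ¬p3 ∨ ¬p3 ∨ ¬p2 ∨ ((¬¬p1 ∨ ¬p3) ∧ (¬¬p3 ∨ ¬p1))   [De Morgan]
= ¬p4 ∨ ¬p3 ∨ ¬p3 ∨ ¬p2 ∨ ((p1 ∨ ¬p3) ∧ (¬¬p3 ∨ ¬p1))   [double negation]
= ¬p4 ∨ ¬p3 ∨ ¬p3 ∨ ¬p2 ∨ ((p1 ∨ ¬p3) ∧ (p3 ∨ ¬p1))   [double negation]
= ¬p4 ∨ ¬p3 ∨ ¬p3 ∨ ¬p2 ∨ (p1 ∧ p3) ∨ (p1 ∧ ¬p1) ∨ (¬p3 ∧ p3) ∨ (¬p3 ∧ ¬p1)   [distribute ∧ over ∨]
= ¬p4 ∨ ¬p3 ∨ ¬p2 ∨ (p1 ∧ p3)   [simplify]

¬p4 ∨ ¬p3 ∨ ¬p2 ∨ (p1 ∧ p3)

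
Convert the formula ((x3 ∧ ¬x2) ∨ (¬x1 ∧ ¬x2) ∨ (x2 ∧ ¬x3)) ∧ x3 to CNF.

(¬x2 ∨ ¬x3) ∧ x3

((x3 ∧ ¬x2) ∨ (¬x1 ∧ ¬x2) ∨ (x2 ∧ ¬x3)) ∧ x3
= (x3 ∨ ¬x1 ∨ x2) ∧ (x3 ∨ ¬x1 ∨ ¬x3) ∧ (x3 ∨ ¬x2 ∨ x2) ∧ (x3 ∨ ¬x2 ∨ ¬x3) ∧ (¬x2 ∨ ¬x1 ∨ x2) ∧ (¬x2 ∨ ¬x1 ∨ ¬x3) ∧ (¬x2 ∨ ¬x2 ∨ x2) ∧ (¬x2 ∨ ¬x2 ∨ ¬x3) ∧ x3   [distribute ∨ over ∧]
= (¬x2 ∨ ¬x3) ∧ x3   [simplify]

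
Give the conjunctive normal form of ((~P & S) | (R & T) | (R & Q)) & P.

(~P | R) & (~P | T | Q) & (S | R) & (S | T | Q) & P

((~P & S) | (R & T) | (R & Q)) & P
⇔ (~P | R | R) & (~P | R | Q) & (~P | T | R) & (~P | T | Q) & (S | R | R) & (S | R | Q) & (S | T | R) & (S | T | Q) & P   (distribute | over &)
⇔ (~P | R) & (~P | T | Q) & (S | R) & (S | T | Q) & P   (simplify)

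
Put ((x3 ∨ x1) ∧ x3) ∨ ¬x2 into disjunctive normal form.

x3 ∨ ¬x2

((x3 ∨ x1) ∧ x3) ∨ ¬x2
= (x3 ∧ x3) ∨ (x1 ∧ x3) ∨ ¬x2   [distribute ∧ over ∨]
= x3 ∨ ¬x2   [simplify]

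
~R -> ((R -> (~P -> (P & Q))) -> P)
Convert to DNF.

~R -> ((R -> (~P -> (P & Q))) -> P)
≡ ~~R | ((R -> (~P -> (P & Q))) -> P)   [eliminate ->]
≡ ~~R | ~(R -> (~P -> (P & Q))) | P   [eliminate ->]
≡ ~~R | ~(~R | (~P -> (P & Q))) | P   [eliminate ->]
≡ ~~R | ~(~R | ~~P | (P & Q)) | P   [eliminate ->]
≡ R | ~(~R | ~~P | (P & Q)) | P   [double negation]
≡ R | (~~R & ~~~P & ~(P & Q)) | P   [De Morgan]
≡ R | (R & ~~~P & ~(P & Q)) | P   [double negation]
≡ R | (R & ~P & ~(P & Q)) | P   [double negation]
≡ R | (R & ~P & (~P | ~Q)) | P   [De Morgan]
≡ R | (R & ~P & ~P) | (R & ~P & ~Q) | P   [distribute & over |]
≡ R | P   [simplify]

R | P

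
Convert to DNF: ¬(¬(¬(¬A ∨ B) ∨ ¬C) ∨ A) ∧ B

¬C ∧ ¬A ∧ B

¬(¬(¬(¬A ∨ B) ∨ ¬C) ∨ A) ∧ B
≡ ¬¬(¬(¬A ∨ B) ∨ ¬C) ∧ ¬A ∧ B   (De Morgan)
≡ (¬(¬A ∨ B) ∨ ¬C) ∧ ¬A ∧ B   (double negation)
≡ ((¬¬A ∧ ¬B) ∨ ¬C) ∧ ¬A ∧ B   (De Morgan)
≡ ((A ∧ ¬B) ∨ ¬C) ∧ ¬A ∧ B   (double negation)
≡ (A ∧ ¬B ∧ ¬A ∧ B) ∨ (¬C ∧ ¬A ∧ B)   (distribute ∧ over ∨)
≡ ¬C ∧ ¬A ∧ B   (simplify)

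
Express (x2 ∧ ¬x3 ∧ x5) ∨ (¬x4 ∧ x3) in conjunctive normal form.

(x2 ∧ ¬x3 ∧ x5) ∨ (¬x4 ∧ x3)
⇔ (x2 ∨ ¬x4) ∧ (x2 ∨ x3) ∧ (¬x3 ∨ ¬x4) ∧ (¬x3 ∨ x3) ∧ (x5 ∨ ¬x4) ∧ (x5 ∨ x3)   [distribute ∨ over ∧]
⇔ (x2 ∨ ¬x4) ∧ (x2 ∨ x3) ∧ (¬x3 ∨ ¬x4) ∧ (x5 ∨ ¬x4) ∧ (x5 ∨ x3)   [simplify]

(x2 ∨ ¬x4) ∧ (x2 ∨ x3) ∧ (¬x3 ∨ ¬x4) ∧ (x5 ∨ ¬x4) ∧ (x5 ∨ x3)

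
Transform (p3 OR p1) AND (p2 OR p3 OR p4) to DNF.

p3 OR (p1 AND p2) OR (p1 AND p4)

(p3 OR p1) AND (p2 OR p3 OR p4)
≡ (p3 AND p2) OR (p3 AND p3) OR (p3 AND p4) OR (p1 AND p2) OR (p1 AND p3) OR (p1 AND p4)   (distribute AND over OR)
≡ p3 OR (p1 AND p2) OR (p1 AND p4)   (simplify)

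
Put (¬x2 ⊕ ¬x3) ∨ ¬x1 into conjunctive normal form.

(¬x2 ∨ ¬x3 ∨ ¬x1) ∧ (x2 ∨ x3 ∨ ¬x1)

(¬x2 ⊕ ¬x3) ∨ ¬x1
≡ ((¬x2 ∨ ¬x3) ∧ ¬(¬x2 ∧ ¬x3)) ∨ ¬x1   [expand ⊕]
≡ ((¬x2 ∨ ¬x3) ∧ (¬¬x2 ∨ ¬¬x3)) ∨ ¬x1   [De Morgan]
≡ ((¬x2 ∨ ¬x3) ∧ (x2 ∨ ¬¬x3)) ∨ ¬x1   [double negation]
≡ ((¬x2 ∨ ¬x3) ∧ (x2 ∨ x3)) ∨ ¬x1   [double negation]
≡ (¬x2 ∨ ¬x3 ∨ ¬x1) ∧ (x2 ∨ x3 ∨ ¬x1)   [distribute ∨ over ∧]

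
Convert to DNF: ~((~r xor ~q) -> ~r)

r & ~q

~((~r xor ~q) -> ~r)
≡ ~(~(~r xor ~q) | ~r)   (eliminate ->)
≡ ~(~((~r & ~~q) | (~~r & ~q)) | ~r)   (expand xor)
≡ ~~((~r & ~~q) | (~~r & ~q)) & ~~r   (De Morgan)
≡ ((~r & ~~q) | (~~r & ~q)) & ~~r   (double negation)
≡ ((~r & q) | (~~r & ~q)) & ~~r   (double negation)
≡ ((~r & q) | (r & ~q)) & ~~r   (double negation)
≡ ((~r & q) | (r & ~q)) & r   (double negation)
≡ (~r & q & r) | (r & ~q & r)   (distribute & over |)
≡ r & ~q   (simplify)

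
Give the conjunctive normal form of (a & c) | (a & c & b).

(a & c) | (a & c & b)
≡ (a | a) & (a | c) & (a | b) & (c | a) & (c | c) & (c | b)   (distribute | over &)
≡ a & c   (simplify)

a & c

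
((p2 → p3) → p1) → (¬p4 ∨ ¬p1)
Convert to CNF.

((p2 → p3) → p1) → (¬p4 ∨ ¬p1)
= ¬((p2 → p3) → p1) ∨ ¬p4 ∨ ¬p1   [eliminate →]
= ¬(¬(p2 → p3) ∨ p1) ∨ ¬p4 ∨ ¬p1   [eliminate →]
= ¬(¬(¬p2 ∨ p3) ∨ p1) ∨ ¬p4 ∨ ¬p1   [eliminate →]
= (¬¬(¬p2 ∨ p3) ∧ ¬p1) ∨ ¬p4 ∨ ¬p1   [De Morgan]
= ((¬p2 ∨ p3) ∧ ¬p1) ∨ ¬p4 ∨ ¬p1   [double negation]
= (¬p2 ∨ p3 ∨ ¬p4 ∨ ¬p1) ∧ (¬p1 ∨ ¬p4 ∨ ¬p1)   [distribute ∨ over ∧]
= ¬p1 ∨ ¬p4   [simplify]

¬p1 ∨ ¬p4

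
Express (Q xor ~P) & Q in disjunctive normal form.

Q & P

(Q xor ~P) & Q
= ((Q & ~~P) | (~Q & ~P)) & Q   [expand xor]
= ((Q & P) | (~Q & ~P)) & Q   [double negation]
= (Q & P & Q) | (~Q & ~P & Q)   [distribute & over |]
= Q & P   [simplify]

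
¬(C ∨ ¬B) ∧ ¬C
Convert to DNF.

¬C ∧ B

¬(C ∨ ¬B) ∧ ¬C
≡ ¬C ∧ ¬¬B ∧ ¬C   [De Morgan]
≡ ¬C ∧ B ∧ ¬C   [double negation]
≡ ¬C ∧ B   [simplify]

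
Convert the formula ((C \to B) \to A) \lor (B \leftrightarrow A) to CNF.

((C \to B) \to A) \lor (B \leftrightarrow A)
≡ \lnot (C \to B) \lor A \lor (B \leftrightarrow A)   [eliminate \to]
≡ \lnot (\lnot C \lor B) \lor A \lor (B \leftrightarrow A)   [eliminate \to]
≡ \lnot (\lnot C \lor B) \lor A \lor ((B \to A) \land (A \to B))   [eliminate \leftrightarrow]
≡ \lnot (\lnot C \lor B) \lor A \lor ((\lnot B \lor A) \land (A \to B))   [eliminate \to]
≡ \lnot (\lnot C \lor B) \lor A \lor ((\lnot B \lor A) \land (\lnot A \lor B))   [eliminate \to]
≡ (\lnot \lnot C \land \lnot B) \lor A \lor ((\lnot B \lor A) \land (\lnot A \lor B))   [De Morgan]
≡ (C \land \lnot B) \lor A \lor ((\lnot B \lor A) \land (\lnot A \lor B))   [double negation]
≡ (C \lor A \lor \lnot B \lor A) \land (C \lor A \lor \lnot A \lor B) \land (\lnot B \lor A \lor \lnot B \lor A) \land (\lnot B \lor A \lor \lnot A \lor B)   [distribute \lor over \land]
≡ \lnot B \lor A   [simplify]

\lnot B \lor A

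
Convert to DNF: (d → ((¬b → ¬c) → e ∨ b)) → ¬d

d ∧ ¬c ∧ ¬e ∧ ¬b ∨ ¬d

(d → ((¬b → ¬c) → e ∨ b)) → ¬d
⇔ ¬(d → ((¬b → ¬c) → e ∨ b)) ∨ ¬d   [eliminate →]
⇔ ¬(¬d ∨ ((¬b → ¬c) → e ∨ b)) ∨ ¬d   [eliminate →]
⇔ ¬(¬d ∨ ¬(¬b → ¬c) ∨ e ∨ b) ∨ ¬d   [eliminate →]
⇔ ¬(¬d ∨ ¬(¬¬b ∨ ¬c) ∨ e ∨ b) ∨ ¬d   [eliminate →]
⇔ ¬¬d ∧ ¬¬(¬¬b ∨ ¬c) ∧ ¬e ∧ ¬b ∨ ¬d   [De Morgan]
⇔ d ∧ ¬¬(¬¬b ∨ ¬c) ∧ ¬e ∧ ¬b ∨ ¬d   [double negation]
⇔ d ∧ (¬¬b ∨ ¬c) ∧ ¬e ∧ ¬b ∨ ¬d   [double negation]
⇔ d ∧ (b ∨ ¬c) ∧ ¬e ∧ ¬b ∨ ¬d   [double negation]
⇔ d ∧ b ∧ ¬e ∧ ¬b ∨ d ∧ ¬c ∧ ¬e ∧ ¬b ∨ ¬d   [distribute ∧ over ∨]
⇔ d ∧ ¬c ∧ ¬e ∧ ¬b ∨ ¬d   [simplify]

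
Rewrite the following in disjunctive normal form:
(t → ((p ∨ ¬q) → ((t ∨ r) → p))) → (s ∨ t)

s ∨ t

(t → ((p ∨ ¬q) → ((t ∨ r) → p))) → (s ∨ t)
≡ ¬(t → ((p ∨ ¬q) → ((t ∨ r) → p))) ∨ s ∨ t   [eliminate →]
≡ ¬(¬t ∨ ((p ∨ ¬q) → ((t ∨ r) → p))) ∨ s ∨ t   [eliminate →]
≡ ¬(¬t ∨ ¬(p ∨ ¬q) ∨ ((t ∨ r) → p)) ∨ s ∨ t   [eliminate →]
≡ ¬(¬t ∨ ¬(p ∨ ¬q) ∨ ¬(t ∨ r) ∨ p) ∨ s ∨ t   [eliminate →]
≡ (¬¬t ∧ ¬¬(p ∨ ¬q) ∧ ¬¬(t ∨ r) ∧ ¬p) ∨ s ∨ t   [De Morgan]
≡ (t ∧ ¬¬(p ∨ ¬q) ∧ ¬¬(t ∨ r) ∧ ¬p) ∨ s ∨ t   [double negation]
≡ (t ∧ (p ∨ ¬q) ∧ ¬¬(t ∨ r) ∧ ¬p) ∨ s ∨ t   [double negation]
≡ (t ∧ (p ∨ ¬q) ∧ (t ∨ r) ∧ ¬p) ∨ s ∨ t   [double negation]
≡ (t ∧ p ∧ t ∧ ¬p) ∨ (t ∧ p ∧ r ∧ ¬p) ∨ (t ∧ ¬q ∧ t ∧ ¬p) ∨ (t ∧ ¬q ∧ r ∧ ¬p) ∨ s ∨ t   [distribute ∧ over ∨]
≡ s ∨ t   [simplify]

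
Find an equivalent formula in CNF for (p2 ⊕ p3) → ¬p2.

(p2 ⊕ p3) → ¬p2
≡ ¬(p2 ⊕ p3) ∨ ¬p2   — eliminate →
≡ ¬((p2 ∨ p3) ∧ ¬(p2 ∧ p3)) ∨ ¬p2   — expand ⊕
≡ ¬(p2 ∨ p3) ∨ ¬¬(p2 ∧ p3) ∨ ¬p2   — De Morgan
≡ (¬p2 ∧ ¬p3) ∨ ¬¬(p2 ∧ p3) ∨ ¬p2   — De Morgan
≡ (¬p2 ∧ ¬p3) ∨ (p2 ∧ p3) ∨ ¬p2   — double negation
≡ (¬p2 ∨ p2 ∨ ¬p2) ∧ (¬p2 ∨ p3 ∨ ¬p2) ∧ (¬p3 ∨ p2 ∨ ¬p2) ∧ (¬p3 ∨ p3 ∨ ¬p2)   — distribute ∨ over ∧
≡ ¬p2 ∨ p3   — simplify

¬p2 ∨ p3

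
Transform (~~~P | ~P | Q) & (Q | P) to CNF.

(~~~P | ~P | Q) & (Q | P)
≡ (~P | ~P | Q) & (Q | P)   (double negation)
≡ (~P | Q) & (Q | P)   (simplify)

(~P | Q) & (Q | P)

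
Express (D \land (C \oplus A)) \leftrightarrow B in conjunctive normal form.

(\lnot D \lor \lnot C \lor A \lor B) \land (\lnot D \lor \lnot A \lor C \lor B) \land (\lnot B \lor D) \land (\lnot B \lor C \lor A) \land (\lnot B \lor \lnot C \lor \lnot A)

(D \land (C \oplus A)) \leftrightarrow B
= ((D \land (C \oplus A)) \to B) \land (B \to (D \land (C \oplus A)))   (eliminate \leftrightarrow)
= (\lnot (D \land (C \oplus A)) \lor B) \land (B \to (D \land (C \oplus A)))   (eliminate \to)
= (\lnot (D \land (C \lor A) \land \lnot (C \land A)) \lor B) \land (B \to (D \land (C \oplus A)))   (expand \oplus)
= (\lnot (D \land (C \lor A) \land \lnot (C \land A)) \lor B) \land (\lnot B \lor (D \land (C \oplus A)))   (eliminate \to)
= (\lnot (D \land (C \lor A) \land \lnot (C \land A)) \lor B) \land (\lnot B \lor (D \land (C \lor A) \land \lnot (C \land A)))   (expand \oplus)
= (\lnot D \lor \lnot (C \lor A) \lor \lnot \lnot (C \land A) \lor B) \land (\lnot B \lor (D \land (C \lor A) \land \lnot (C \land A)))   (De Morgan)
= (\lnot D \lor (\lnot C \land \lnot A) \lor \lnot \lnot (C \land A) \lor B) \land (\lnot B \lor (D \land (C \lor A) \land \lnot (C \land A)))   (De Morgan)
= (\lnot D \lor (\lnot C \land \lnot A) \lor (C \land A) \lor B) \land (\lnot B \lor (D \land (C \lor A) \land \lnot (C \land A)))   (double negation)
= (\lnot D \lor (\lnot C \land \lnot A) \lor (C \land A) \lor B) \land (\lnot B \lor (D \land (C \lor A) \land (\lnot C \lor \lnot A)))   (De Morgan)
= (\lnot D \lor \lnot C \lor C \lor B) \land (\lnot D \lor \lnot C \lor A \lor B) \land (\lnot D \lor \lnot A \lor C \lor B) \land (\lnot D \lor \lnot A \lor A \lor B) \land (\lnot B \lor D) \land (\lnot B \lor C \lor A) \land (\lnot B \lor \lnot C \lor \lnot A)   (distribute \lor over \land)
= (\lnot D \lor \lnot C \lor A \lor B) \land (\lnot D \lor \lnot A \lor C \lor B) \land (\lnot B \lor D) \land (\lnot B \lor C \lor A) \land (\lnot B \lor \lnot C \lor \lnot A)   (simplify)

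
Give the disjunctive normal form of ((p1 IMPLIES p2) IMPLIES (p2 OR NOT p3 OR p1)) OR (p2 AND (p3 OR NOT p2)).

((p1 IMPLIES p2) IMPLIES (p2 OR NOT p3 OR p1)) OR (p2 AND (p3 OR NOT p2))
≡ NOT (p1 IMPLIES p2) OR p2 OR NOT p3 OR p1 OR (p2 AND (p3 OR NOT p2))
≡ NOT (NOT p1 OR p2) OR p2 OR NOT p3 OR p1 OR (p2 AND (p3 OR NOT p2))
≡ (NOT NOT p1 AND NOT p2) OR p2 OR NOT p3 OR p1 OR (p2 AND (p3 OR NOT p2))
≡ (p1 AND NOT p2) OR p2 OR NOT p3 OR p1 OR (p2 AND (p3 OR NOT p2))
≡ (p1 AND NOT p2) OR p2 OR NOT p3 OR p1 OR (p2 AND p3) OR (p2 AND NOT p2)
≡ p2 OR NOT p3 OR p1

p2 OR NOT p3 OR p1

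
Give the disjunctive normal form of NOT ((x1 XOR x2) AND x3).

(NOT x1 AND NOT x2) OR (x2 AND x1) OR NOT x3

NOT ((x1 XOR x2) AND x3)
= NOT (((x1 AND NOT x2) OR (NOT x1 AND x2)) AND x3)   [expand XOR]
= NOT ((x1 AND NOT x2) OR (NOT x1 AND x2)) OR NOT x3   [De Morgan]
= (NOT (x1 AND NOT x2) AND NOT (NOT x1 AND x2)) OR NOT x3   [De Morgan]
= ((NOT x1 OR NOT NOT x2) AND NOT (NOT x1 AND x2)) OR NOT x3   [De Morgan]
= ((NOT x1 OR x2) AND NOT (NOT x1 AND x2)) OR NOT x3   [double negation]
= ((NOT x1 OR x2) AND (NOT NOT x1 OR NOT x2)) OR NOT x3   [De Morgan]
= ((NOT x1 OR x2) AND (x1 OR NOT x2)) OR NOT x3   [double negation]
= (NOT x1 AND x1) OR (NOT x1 AND NOT x2) OR (x2 AND x1) OR (x2 AND NOT x2) OR NOT x3   [distribute AND over OR]
= (NOT x1 AND NOT x2) OR (x2 AND x1) OR NOT x3   [simplify]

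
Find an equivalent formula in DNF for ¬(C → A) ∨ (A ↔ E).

¬(C → A) ∨ (A ↔ E)
≡ ¬(¬C ∨ A) ∨ (A ↔ E)
≡ ¬(¬C ∨ A) ∨ ((A → E) ∧ (E → A))
≡ ¬(¬C ∨ A) ∨ ((¬A ∨ E) ∧ (E → A))
≡ ¬(¬C ∨ A) ∨ ((¬A ∨ E) ∧ (¬E ∨ A))
≡ (¬¬C ∧ ¬A) ∨ ((¬A ∨ E) ∧ (¬E ∨ A))
≡ (C ∧ ¬A) ∨ ((¬A ∨ E) ∧ (¬E ∨ A))
≡ (C ∧ ¬A) ∨ (¬A ∧ ¬E) ∨ (¬A ∧ A) ∨ (E ∧ ¬E) ∨ (E ∧ A)
≡ (C ∧ ¬A) ∨ (¬A ∧ ¬E) ∨ (E ∧ A)

(C ∧ ¬A) ∨ (¬A ∧ ¬E) ∨ (E ∧ A)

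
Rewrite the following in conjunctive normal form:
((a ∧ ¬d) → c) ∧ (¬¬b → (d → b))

¬a ∨ d ∨ c

((a ∧ ¬d) → c) ∧ (¬¬b → (d → b))
≡ (¬(a ∧ ¬d) ∨ c) ∧ (¬¬b → (d → b))   — eliminate →
≡ (¬(a ∧ ¬d) ∨ c) ∧ (¬¬¬b ∨ (d → b))   — eliminate →
≡ (¬(a ∧ ¬d) ∨ c) ∧ (¬¬¬b ∨ ¬d ∨ b)   — eliminate →
≡ (¬a ∨ ¬¬d ∨ c) ∧ (¬¬¬b ∨ ¬d ∨ b)   — De Morgan
≡ (¬a ∨ d ∨ c) ∧ (¬¬¬b ∨ ¬d ∨ b)   — double negation
≡ (¬a ∨ d ∨ c) ∧ (¬b ∨ ¬d ∨ b)   — double negation
≡ ¬a ∨ d ∨ c   — simplify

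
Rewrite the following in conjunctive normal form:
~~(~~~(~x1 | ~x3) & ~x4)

x1 & x3 & ~x4

~~(~~~(~x1 | ~x3) & ~x4)
≡ ~~~(~x1 | ~x3) & ~x4   [double negation]
≡ ~(~x1 | ~x3) & ~x4   [double negation]
≡ ~~x1 & ~~x3 & ~x4   [De Morgan]
≡ x1 & ~~x3 & ~x4   [double negation]
≡ x1 & x3 & ~x4   [double negation]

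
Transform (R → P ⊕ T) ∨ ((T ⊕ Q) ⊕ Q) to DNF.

(R → P ⊕ T) ∨ ((T ⊕ Q) ⊕ Q)
= ¬R ∨ (P ⊕ T) ∨ ((T ⊕ Q) ⊕ Q)
= ¬R ∨ P ∧ ¬T ∨ ¬P ∧ T ∨ ((T ⊕ Q) ⊕ Q)
= ¬R ∨ P ∧ ¬T ∨ ¬P ∧ T ∨ (T ⊕ Q) ∧ ¬Q ∨ ¬(T ⊕ Q) ∧ Q
= ¬R ∨ P ∧ ¬T ∨ ¬P ∧ T ∨ (T ∧ ¬Q ∨ ¬T ∧ Q) ∧ ¬Q ∨ ¬(T ⊕ Q) ∧ Q
= ¬R ∨ P ∧ ¬T ∨ ¬P ∧ T ∨ (T ∧ ¬Q ∨ ¬T ∧ Q) ∧ ¬Q ∨ ¬(T ∧ ¬Q ∨ ¬T ∧ Q) ∧ Q
= ¬R ∨ P ∧ ¬T ∨ ¬P ∧ T ∨ (T ∧ ¬Q ∨ ¬T ∧ Q) ∧ ¬Q ∨ ¬(T ∧ ¬Q) ∧ ¬(¬T ∧ Q) ∧ Q
= ¬R ∨ P ∧ ¬T ∨ ¬P ∧ T ∨ (T ∧ ¬Q ∨ ¬T ∧ Q) ∧ ¬Q ∨ (¬T ∨ ¬¬Q) ∧ ¬(¬T ∧ Q) ∧ Q
= ¬R ∨ P ∧ ¬T ∨ ¬P ∧ T ∨ (T ∧ ¬Q ∨ ¬T ∧ Q) ∧ ¬Q ∨ (¬T ∨ Q) ∧ ¬(¬T ∧ Q) ∧ Q
= ¬R ∨ P ∧ ¬T ∨ ¬P ∧ T ∨ (T ∧ ¬Q ∨ ¬T ∧ Q) ∧ ¬Q ∨ (¬T ∨ Q) ∧ (¬¬T ∨ ¬Q) ∧ Q
= ¬R ∨ P ∧ ¬T ∨ ¬P ∧ T ∨ (T ∧ ¬Q ∨ ¬T ∧ Q) ∧ ¬Q ∨ (¬T ∨ Q) ∧ (T ∨ ¬Q) ∧ Q
= ¬R ∨ P ∧ ¬T ∨ ¬P ∧ T ∨ T ∧ ¬Q ∧ ¬Q ∨ ¬T ∧ Q ∧ ¬Q ∨ ¬T ∧ T ∧ Q ∨ ¬T ∧ ¬Q ∧ Q ∨ Q ∧ T ∧ Q ∨ Q ∧ ¬Q ∧ Q
= ¬R ∨ P ∧ ¬T ∨ ¬P ∧ T ∨ T ∧ ¬Q ∨ Q ∧ T

¬R ∨ P ∧ ¬T ∨ ¬P ∧ T ∨ T ∧ ¬Q ∨ Q ∧ T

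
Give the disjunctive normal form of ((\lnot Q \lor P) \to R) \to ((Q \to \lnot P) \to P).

((\lnot Q \lor P) \to R) \to ((Q \to \lnot P) \to P)
≡ \lnot ((\lnot Q \lor P) \to R) \lor ((Q \to \lnot P) \to P)   [eliminate \to]
≡ \lnot (\lnot (\lnot Q \lor P) \lor R) \lor ((Q \to \lnot P) \to P)   [eliminate \to]
≡ \lnot (\lnot (\lnot Q \lor P) \lor R) \lor \lnot (Q \to \lnot P) \lor P   [eliminate \to]
≡ \lnot (\lnot (\lnot Q \lor P) \lor R) \lor \lnot (\lnot Q \lor \lnot P) \lor P   [eliminate \to]
≡ (\lnot \lnot (\lnot Q \lor P) \land \lnot R) \lor \lnot (\lnot Q \lor \lnot P) \lor P   [De Morgan]
≡ ((\lnot Q \lor P) \land \lnot R) \lor \lnot (\lnot Q \lor \lnot P) \lor P   [double negation]
≡ ((\lnot Q \lor P) \land \lnot R) \lor (\lnot \lnot Q \land \lnot \lnot P) \lor P   [De Morgan]
≡ ((\lnot Q \lor P) \land \lnot R) \lor (Q \land \lnot \lnot P) \lor P   [double negation]
≡ ((\lnot Q \lor P) \land \lnot R) \lor (Q \land P) \lor P   [double negation]
≡ (\lnot Q \land \lnot R) \lor (P \land \lnot R) \lor (Q \land P) \lor P   [distribute \land over \lor]
≡ (\lnot Q \land \lnot R) \lor P   [simplify]

(\lnot Q \land \lnot R) \lor P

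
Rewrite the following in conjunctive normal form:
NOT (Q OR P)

NOT Q AND NOT P

NOT (Q OR P)
⇔ NOT Q AND NOT P   (De Morgan)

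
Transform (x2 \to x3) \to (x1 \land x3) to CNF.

(x2 \to x3) \to (x1 \land x3)
≡ \lnot (x2 \to x3) \lor (x1 \land x3)   — eliminate \to
≡ \lnot (\lnot x2 \lor x3) \lor (x1 \land x3)   — eliminate \to
≡ (\lnot \lnot x2 \land \lnot x3) \lor (x1 \land x3)   — De Morgan
≡ (x2 \land \lnot x3) \lor (x1 \land x3)   — double negation
≡ (x2 \lor x1) \land (x2 \lor x3) \land (\lnot x3 \lor x1) \land (\lnot x3 \lor x3)   — distribute \lor over \land
≡ (x2 \lor x1) \land (x2 \lor x3) \land (\lnot x3 \lor x1)   — simplify

(x2 \lor x1) \land (x2 \lor x3) \land (\lnot x3 \lor x1)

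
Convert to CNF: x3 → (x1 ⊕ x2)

(¬x3 ∨ x1 ∨ x2) ∧ (¬x3 ∨ ¬x1 ∨ ¬x2)

x3 → (x1 ⊕ x2)
≡ ¬x3 ∨ (x1 ⊕ x2)   [eliminate →]
≡ ¬x3 ∨ ((x1 ∨ x2) ∧ ¬(x1 ∧ x2))   [expand ⊕]
≡ ¬x3 ∨ ((x1 ∨ x2) ∧ (¬x1 ∨ ¬x2))   [De Morgan]
≡ (¬x3 ∨ x1 ∨ x2) ∧ (¬x3 ∨ ¬x1 ∨ ¬x2)   [distribute ∨ over ∧]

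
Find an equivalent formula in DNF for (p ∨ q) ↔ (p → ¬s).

(p ∨ q) ↔ (p → ¬s)
= ((p ∨ q) → (p → ¬s)) ∧ ((p → ¬s) → (p ∨ q))   (eliminate ↔)
= (¬(p ∨ q) ∨ (p → ¬s)) ∧ ((p → ¬s) → (p ∨ q))   (eliminate →)
= (¬(p ∨ q) ∨ ¬p ∨ ¬s) ∧ ((p → ¬s) → (p ∨ q))   (eliminate →)
= (¬(p ∨ q) ∨ ¬p ∨ ¬s) ∧ (¬(p → ¬s) ∨ p ∨ q)   (eliminate →)
= (¬(p ∨ q) ∨ ¬p ∨ ¬s) ∧ (¬(¬p ∨ ¬s) ∨ p ∨ q)   (eliminate →)
= ((¬p ∧ ¬q) ∨ ¬p ∨ ¬s) ∧ (¬(¬p ∨ ¬s) ∨ p ∨ q)   (De Morgan)
= ((¬p ∧ ¬q) ∨ ¬p ∨ ¬s) ∧ ((¬¬p ∧ ¬¬s) ∨ p ∨ q)   (De Morgan)
= ((¬p ∧ ¬q) ∨ ¬p ∨ ¬s) ∧ ((p ∧ ¬¬s) ∨ p ∨ q)   (double negation)
= ((¬p ∧ ¬q) ∨ ¬p ∨ ¬s) ∧ ((p ∧ s) ∨ p ∨ q)   (double negation)
= (¬p ∧ ¬q ∧ p ∧ s) ∨ (¬p ∧ ¬q ∧ p) ∨ (¬p ∧ ¬q ∧ q) ∨ (¬p ∧ p ∧ s) ∨ (¬p ∧ p) ∨ (¬p ∧ q) ∨ (¬s ∧ p ∧ s) ∨ (¬s ∧ p) ∨ (¬s ∧ q)   (distribute ∧ over ∨)
= (¬p ∧ q) ∨ (¬s ∧ p) ∨ (¬s ∧ q)   (simplify)

(¬p ∧ q) ∨ (¬s ∧ p) ∨ (¬s ∧ q)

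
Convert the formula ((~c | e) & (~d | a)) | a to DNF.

(~c & ~d) | (e & ~d) | a

((~c | e) & (~d | a)) | a
= (~c & ~d) | (~c & a) | (e & ~d) | (e & a) | a   (distribute & over |)
= (~c & ~d) | (e & ~d) | a   (simplify)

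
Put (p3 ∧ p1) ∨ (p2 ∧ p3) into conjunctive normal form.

(p3 ∧ p1) ∨ (p2 ∧ p3)
= (p3 ∨ p2) ∧ (p3 ∨ p3) ∧ (p1 ∨ p2) ∧ (p1 ∨ p3)
= p3 ∧ (p1 ∨ p2)

p3 ∧ (p1 ∨ p2)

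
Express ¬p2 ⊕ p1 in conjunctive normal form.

(¬p2 ∨ p1) ∧ (p2 ∨ ¬p1)

¬p2 ⊕ p1
≡ (¬p2 ∨ p1) ∧ ¬(¬p2 ∧ p1)   [expand ⊕]
≡ (¬p2 ∨ p1) ∧ (¬¬p2 ∨ ¬p1)   [De Morgan]
≡ (¬p2 ∨ p1) ∧ (p2 ∨ ¬p1)   [double negation]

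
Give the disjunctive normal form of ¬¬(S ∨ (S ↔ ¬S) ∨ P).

¬¬(S ∨ (S ↔ ¬S) ∨ P)
⇔ ¬¬(S ∨ (S → ¬S) ∧ (¬S → S) ∨ P)   — eliminate ↔
⇔ ¬¬(S ∨ (¬S ∨ ¬S) ∧ (¬S → S) ∨ P)   — eliminate →
⇔ ¬¬(S ∨ (¬S ∨ ¬S) ∧ (¬¬S ∨ S) ∨ P)   — eliminate →
⇔ S ∨ (¬S ∨ ¬S) ∧ (¬¬S ∨ S) ∨ P   — double negation
⇔ S ∨ (¬S ∨ ¬S) ∧ (S ∨ S) ∨ P   — double negation
⇔ S ∨ ¬S ∧ S ∨ ¬S ∧ S ∨ ¬S ∧ S ∨ ¬S ∧ S ∨ P   — distribute ∧ over ∨
⇔ S ∨ P   — simplify

S ∨ P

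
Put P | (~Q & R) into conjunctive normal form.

(P | ~Q) & (P | R)

P | (~Q & R)
⇔ (P | ~Q) & (P | R)   [distribute | over &]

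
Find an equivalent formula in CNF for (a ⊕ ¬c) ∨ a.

a ∨ ¬c

(a ⊕ ¬c) ∨ a
⇔ ((a ∨ ¬c) ∧ ¬(a ∧ ¬c)) ∨ a   [expand ⊕]
⇔ ((a ∨ ¬c) ∧ (¬a ∨ ¬¬c)) ∨ a   [De Morgan]
⇔ ((a ∨ ¬c) ∧ (¬a ∨ c)) ∨ a   [double negation]
⇔ (a ∨ ¬c ∨ a) ∧ (¬a ∨ c ∨ a)   [distribute ∨ over ∧]
⇔ a ∨ ¬c   [simplify]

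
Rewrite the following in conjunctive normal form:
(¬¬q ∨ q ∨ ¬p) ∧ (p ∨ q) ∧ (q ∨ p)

(q ∨ ¬p) ∧ (p ∨ q)

(¬¬q ∨ q ∨ ¬p) ∧ (p ∨ q) ∧ (q ∨ p)
≡ (q ∨ q ∨ ¬p) ∧ (p ∨ q) ∧ (q ∨ p)   — double negation
≡ (q ∨ ¬p) ∧ (p ∨ q)   — simplify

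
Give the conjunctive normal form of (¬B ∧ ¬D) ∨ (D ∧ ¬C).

(¬B ∨ D) ∧ (¬B ∨ ¬C) ∧ (¬D ∨ ¬C)

(¬B ∧ ¬D) ∨ (D ∧ ¬C)
= (¬B ∨ D) ∧ (¬B ∨ ¬C) ∧ (¬D ∨ D) ∧ (¬D ∨ ¬C)   (distribute ∨ over ∧)
= (¬B ∨ D) ∧ (¬B ∨ ¬C) ∧ (¬D ∨ ¬C)   (simplify)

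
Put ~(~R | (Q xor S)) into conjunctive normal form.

~(~R | (Q xor S))
≡ ~(~R | ((Q | S) & ~(Q & S)))   — expand xor
≡ ~~R & ~((Q | S) & ~(Q & S))   — De Morgan
≡ R & ~((Q | S) & ~(Q & S))   — double negation
≡ R & (~(Q | S) | ~~(Q & S))   — De Morgan
≡ R & ((~Q & ~S) | ~~(Q & S))   — De Morgan
≡ R & ((~Q & ~S) | (Q & S))   — double negation
≡ R & (~Q | Q) & (~Q | S) & (~S | Q) & (~S | S)   — distribute | over &
≡ R & (~Q | S) & (~S | Q)   — simplify

R & (~Q | S) & (~S | Q)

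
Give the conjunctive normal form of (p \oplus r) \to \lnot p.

\lnot p \lor r

(p \oplus r) \to \lnot p
= \lnot (p \oplus r) \lor \lnot p   — eliminate \to
= \lnot ((p \lor r) \land \lnot (p \land r)) \lor \lnot p   — expand \oplus
= \lnot (p \lor r) \lor \lnot \lnot (p \land r) \lor \lnot p   — De Morgan
= (\lnot p \land \lnot r) \lor \lnot \lnot (p \land r) \lor \lnot p   — De Morgan
= (\lnot p \land \lnot r) \lor (p \land r) \lor \lnot p   — double negation
= (\lnot p \lor p \lor \lnot p) \land (\lnot p \lor r \lor \lnot p) \land (\lnot r \lor p \lor \lnot p) \land (\lnot r \lor r \lor \lnot p)   — distribute \lor over \land
= \lnot p \lor r   — simplify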